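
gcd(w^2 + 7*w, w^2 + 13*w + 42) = w + 7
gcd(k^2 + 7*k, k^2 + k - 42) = k + 7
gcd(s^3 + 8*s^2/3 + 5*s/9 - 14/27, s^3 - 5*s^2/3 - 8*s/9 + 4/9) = s^2 + s/3 - 2/9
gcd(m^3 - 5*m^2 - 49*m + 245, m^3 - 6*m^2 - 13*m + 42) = m - 7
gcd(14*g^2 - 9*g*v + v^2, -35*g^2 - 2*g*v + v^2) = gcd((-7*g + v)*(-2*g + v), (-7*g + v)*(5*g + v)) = -7*g + v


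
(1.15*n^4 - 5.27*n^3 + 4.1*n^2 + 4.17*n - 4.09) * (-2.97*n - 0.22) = -3.4155*n^5 + 15.3989*n^4 - 11.0176*n^3 - 13.2869*n^2 + 11.2299*n + 0.8998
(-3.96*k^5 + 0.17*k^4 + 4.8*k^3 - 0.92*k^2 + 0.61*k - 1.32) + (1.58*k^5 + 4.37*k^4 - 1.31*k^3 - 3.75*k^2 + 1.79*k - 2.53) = -2.38*k^5 + 4.54*k^4 + 3.49*k^3 - 4.67*k^2 + 2.4*k - 3.85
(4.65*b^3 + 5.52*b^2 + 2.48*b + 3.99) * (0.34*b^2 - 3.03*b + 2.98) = 1.581*b^5 - 12.2127*b^4 - 2.0254*b^3 + 10.2918*b^2 - 4.6993*b + 11.8902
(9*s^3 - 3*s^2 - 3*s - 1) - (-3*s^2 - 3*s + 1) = 9*s^3 - 2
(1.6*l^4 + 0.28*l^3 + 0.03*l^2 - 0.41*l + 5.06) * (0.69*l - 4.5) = 1.104*l^5 - 7.0068*l^4 - 1.2393*l^3 - 0.4179*l^2 + 5.3364*l - 22.77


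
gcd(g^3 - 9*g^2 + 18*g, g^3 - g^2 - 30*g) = g^2 - 6*g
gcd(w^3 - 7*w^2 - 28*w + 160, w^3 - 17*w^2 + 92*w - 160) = w^2 - 12*w + 32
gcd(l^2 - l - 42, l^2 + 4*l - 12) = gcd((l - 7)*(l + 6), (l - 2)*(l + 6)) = l + 6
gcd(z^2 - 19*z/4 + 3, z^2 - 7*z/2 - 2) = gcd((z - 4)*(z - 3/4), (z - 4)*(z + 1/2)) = z - 4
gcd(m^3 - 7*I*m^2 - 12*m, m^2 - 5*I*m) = m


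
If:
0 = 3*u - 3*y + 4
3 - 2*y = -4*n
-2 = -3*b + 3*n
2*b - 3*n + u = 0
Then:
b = -5/6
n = -3/2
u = -17/6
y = -3/2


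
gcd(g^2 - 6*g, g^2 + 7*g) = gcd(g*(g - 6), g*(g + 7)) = g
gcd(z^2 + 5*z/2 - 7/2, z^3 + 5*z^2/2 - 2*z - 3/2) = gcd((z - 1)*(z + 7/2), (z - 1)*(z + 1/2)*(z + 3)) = z - 1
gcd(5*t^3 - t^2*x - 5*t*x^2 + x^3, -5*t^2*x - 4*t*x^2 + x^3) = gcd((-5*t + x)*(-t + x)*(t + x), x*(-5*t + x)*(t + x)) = -5*t^2 - 4*t*x + x^2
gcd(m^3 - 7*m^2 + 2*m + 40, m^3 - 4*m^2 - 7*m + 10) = m^2 - 3*m - 10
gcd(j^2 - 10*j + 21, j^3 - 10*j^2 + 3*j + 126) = j - 7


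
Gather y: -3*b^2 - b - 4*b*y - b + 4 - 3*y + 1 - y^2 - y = -3*b^2 - 2*b - y^2 + y*(-4*b - 4) + 5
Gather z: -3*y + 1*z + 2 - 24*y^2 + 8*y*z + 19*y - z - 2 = -24*y^2 + 8*y*z + 16*y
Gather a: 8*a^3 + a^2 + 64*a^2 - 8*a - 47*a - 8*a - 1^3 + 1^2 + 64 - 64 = 8*a^3 + 65*a^2 - 63*a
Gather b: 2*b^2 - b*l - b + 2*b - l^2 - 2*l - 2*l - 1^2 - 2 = 2*b^2 + b*(1 - l) - l^2 - 4*l - 3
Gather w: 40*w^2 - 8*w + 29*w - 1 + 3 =40*w^2 + 21*w + 2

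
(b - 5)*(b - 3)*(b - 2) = b^3 - 10*b^2 + 31*b - 30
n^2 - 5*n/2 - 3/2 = (n - 3)*(n + 1/2)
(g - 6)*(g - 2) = g^2 - 8*g + 12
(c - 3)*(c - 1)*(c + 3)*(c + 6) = c^4 + 5*c^3 - 15*c^2 - 45*c + 54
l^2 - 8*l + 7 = (l - 7)*(l - 1)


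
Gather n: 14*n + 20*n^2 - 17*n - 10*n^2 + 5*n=10*n^2 + 2*n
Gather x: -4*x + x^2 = x^2 - 4*x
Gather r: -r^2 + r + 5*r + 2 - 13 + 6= -r^2 + 6*r - 5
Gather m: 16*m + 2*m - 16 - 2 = 18*m - 18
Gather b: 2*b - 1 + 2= 2*b + 1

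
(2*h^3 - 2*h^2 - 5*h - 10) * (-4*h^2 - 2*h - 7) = -8*h^5 + 4*h^4 + 10*h^3 + 64*h^2 + 55*h + 70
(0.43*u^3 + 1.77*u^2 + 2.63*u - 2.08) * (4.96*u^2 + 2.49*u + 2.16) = 2.1328*u^5 + 9.8499*u^4 + 18.3809*u^3 + 0.0550999999999995*u^2 + 0.5016*u - 4.4928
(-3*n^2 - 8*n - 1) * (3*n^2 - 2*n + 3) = -9*n^4 - 18*n^3 + 4*n^2 - 22*n - 3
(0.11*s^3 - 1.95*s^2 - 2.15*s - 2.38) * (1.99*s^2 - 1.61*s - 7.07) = 0.2189*s^5 - 4.0576*s^4 - 1.9167*s^3 + 12.5118*s^2 + 19.0323*s + 16.8266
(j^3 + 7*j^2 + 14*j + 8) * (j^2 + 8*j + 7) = j^5 + 15*j^4 + 77*j^3 + 169*j^2 + 162*j + 56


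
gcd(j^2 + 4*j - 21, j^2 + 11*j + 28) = j + 7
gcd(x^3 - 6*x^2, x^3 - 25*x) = x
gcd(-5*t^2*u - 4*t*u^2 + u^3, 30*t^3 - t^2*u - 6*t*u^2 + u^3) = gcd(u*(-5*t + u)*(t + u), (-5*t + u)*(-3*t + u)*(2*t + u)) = 5*t - u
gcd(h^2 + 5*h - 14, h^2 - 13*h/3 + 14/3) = h - 2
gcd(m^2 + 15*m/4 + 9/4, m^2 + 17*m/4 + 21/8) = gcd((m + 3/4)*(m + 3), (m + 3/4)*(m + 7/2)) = m + 3/4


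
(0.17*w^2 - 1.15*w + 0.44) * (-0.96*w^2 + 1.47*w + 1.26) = -0.1632*w^4 + 1.3539*w^3 - 1.8987*w^2 - 0.8022*w + 0.5544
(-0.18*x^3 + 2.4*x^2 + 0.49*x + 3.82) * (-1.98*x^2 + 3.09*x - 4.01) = 0.3564*x^5 - 5.3082*x^4 + 7.1676*x^3 - 15.6735*x^2 + 9.8389*x - 15.3182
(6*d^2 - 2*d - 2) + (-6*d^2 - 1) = -2*d - 3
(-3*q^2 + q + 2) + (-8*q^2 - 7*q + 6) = -11*q^2 - 6*q + 8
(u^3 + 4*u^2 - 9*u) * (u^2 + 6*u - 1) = u^5 + 10*u^4 + 14*u^3 - 58*u^2 + 9*u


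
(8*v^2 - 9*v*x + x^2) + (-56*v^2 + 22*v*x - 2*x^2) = -48*v^2 + 13*v*x - x^2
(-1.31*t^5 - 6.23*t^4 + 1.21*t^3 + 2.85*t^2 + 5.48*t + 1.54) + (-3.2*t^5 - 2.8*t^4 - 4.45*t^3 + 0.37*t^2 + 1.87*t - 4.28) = -4.51*t^5 - 9.03*t^4 - 3.24*t^3 + 3.22*t^2 + 7.35*t - 2.74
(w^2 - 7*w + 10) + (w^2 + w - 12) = 2*w^2 - 6*w - 2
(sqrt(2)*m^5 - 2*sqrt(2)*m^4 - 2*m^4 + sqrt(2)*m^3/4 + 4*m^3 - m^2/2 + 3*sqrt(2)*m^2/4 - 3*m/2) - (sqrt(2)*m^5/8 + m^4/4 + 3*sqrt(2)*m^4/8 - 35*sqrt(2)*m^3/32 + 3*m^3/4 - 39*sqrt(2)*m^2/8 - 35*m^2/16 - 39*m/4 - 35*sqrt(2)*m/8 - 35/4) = 7*sqrt(2)*m^5/8 - 19*sqrt(2)*m^4/8 - 9*m^4/4 + 43*sqrt(2)*m^3/32 + 13*m^3/4 + 27*m^2/16 + 45*sqrt(2)*m^2/8 + 35*sqrt(2)*m/8 + 33*m/4 + 35/4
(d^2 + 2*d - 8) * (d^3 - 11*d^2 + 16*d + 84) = d^5 - 9*d^4 - 14*d^3 + 204*d^2 + 40*d - 672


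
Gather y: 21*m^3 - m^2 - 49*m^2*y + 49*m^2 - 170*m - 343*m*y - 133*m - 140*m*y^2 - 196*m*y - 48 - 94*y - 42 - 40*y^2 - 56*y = 21*m^3 + 48*m^2 - 303*m + y^2*(-140*m - 40) + y*(-49*m^2 - 539*m - 150) - 90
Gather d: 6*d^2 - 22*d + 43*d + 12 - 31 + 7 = 6*d^2 + 21*d - 12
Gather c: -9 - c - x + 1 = -c - x - 8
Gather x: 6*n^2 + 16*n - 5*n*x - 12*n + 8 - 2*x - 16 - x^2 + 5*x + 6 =6*n^2 + 4*n - x^2 + x*(3 - 5*n) - 2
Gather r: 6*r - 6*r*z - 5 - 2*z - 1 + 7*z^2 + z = r*(6 - 6*z) + 7*z^2 - z - 6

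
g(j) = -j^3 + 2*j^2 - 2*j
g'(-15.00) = -737.00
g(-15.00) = 3855.00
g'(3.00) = -17.00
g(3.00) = -15.00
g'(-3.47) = -52.00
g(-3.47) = 72.80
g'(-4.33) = -75.57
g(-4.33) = 127.34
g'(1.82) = -4.66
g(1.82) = -3.04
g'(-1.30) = -12.27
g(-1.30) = 8.18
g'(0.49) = -0.76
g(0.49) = -0.62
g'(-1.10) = -10.03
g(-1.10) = 5.95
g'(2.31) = -8.77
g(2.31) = -6.27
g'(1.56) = -3.06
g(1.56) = -2.05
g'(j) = -3*j^2 + 4*j - 2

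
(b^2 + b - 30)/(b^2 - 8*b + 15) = (b + 6)/(b - 3)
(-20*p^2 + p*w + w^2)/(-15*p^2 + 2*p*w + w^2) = (4*p - w)/(3*p - w)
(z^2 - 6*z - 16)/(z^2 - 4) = (z - 8)/(z - 2)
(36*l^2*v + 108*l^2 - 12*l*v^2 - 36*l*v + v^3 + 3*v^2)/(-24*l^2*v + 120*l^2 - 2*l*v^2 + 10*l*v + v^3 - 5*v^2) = (-6*l*v - 18*l + v^2 + 3*v)/(4*l*v - 20*l + v^2 - 5*v)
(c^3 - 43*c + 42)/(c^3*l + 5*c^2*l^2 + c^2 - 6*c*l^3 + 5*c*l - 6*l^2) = (c^3 - 43*c + 42)/(c^3*l + 5*c^2*l^2 + c^2 - 6*c*l^3 + 5*c*l - 6*l^2)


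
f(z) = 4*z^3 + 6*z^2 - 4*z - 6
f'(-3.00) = 68.00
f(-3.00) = -48.00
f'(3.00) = 140.00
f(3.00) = 144.00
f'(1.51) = 41.48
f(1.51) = 15.41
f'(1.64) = 47.96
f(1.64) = 21.22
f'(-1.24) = -0.43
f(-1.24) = 0.56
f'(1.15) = 25.67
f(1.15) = 3.42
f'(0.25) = -0.25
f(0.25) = -6.56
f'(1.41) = 36.78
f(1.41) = 11.50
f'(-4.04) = 143.38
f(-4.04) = -155.67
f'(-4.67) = 201.67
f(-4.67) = -263.86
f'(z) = 12*z^2 + 12*z - 4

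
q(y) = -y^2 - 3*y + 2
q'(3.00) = -9.00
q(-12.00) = -106.00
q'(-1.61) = 0.22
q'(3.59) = -10.18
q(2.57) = -12.31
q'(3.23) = -9.46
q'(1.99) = -6.98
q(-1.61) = 4.24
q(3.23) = -18.12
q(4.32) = -29.62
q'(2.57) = -8.14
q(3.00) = -16.00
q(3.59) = -21.66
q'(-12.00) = 21.00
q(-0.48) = 3.21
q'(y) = -2*y - 3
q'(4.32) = -11.64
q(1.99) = -7.93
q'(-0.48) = -2.04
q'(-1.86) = 0.72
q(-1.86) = 4.12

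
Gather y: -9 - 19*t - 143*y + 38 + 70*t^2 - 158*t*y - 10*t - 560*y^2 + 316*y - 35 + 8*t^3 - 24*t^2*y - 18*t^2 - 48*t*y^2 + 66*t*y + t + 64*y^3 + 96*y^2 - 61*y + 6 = 8*t^3 + 52*t^2 - 28*t + 64*y^3 + y^2*(-48*t - 464) + y*(-24*t^2 - 92*t + 112)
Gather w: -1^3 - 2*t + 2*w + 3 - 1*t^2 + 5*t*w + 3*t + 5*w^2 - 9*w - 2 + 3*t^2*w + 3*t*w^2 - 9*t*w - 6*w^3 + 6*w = -t^2 + t - 6*w^3 + w^2*(3*t + 5) + w*(3*t^2 - 4*t - 1)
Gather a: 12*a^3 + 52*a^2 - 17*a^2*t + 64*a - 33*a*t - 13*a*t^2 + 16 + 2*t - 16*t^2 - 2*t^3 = 12*a^3 + a^2*(52 - 17*t) + a*(-13*t^2 - 33*t + 64) - 2*t^3 - 16*t^2 + 2*t + 16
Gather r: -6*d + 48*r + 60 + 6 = -6*d + 48*r + 66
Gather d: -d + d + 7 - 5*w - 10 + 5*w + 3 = 0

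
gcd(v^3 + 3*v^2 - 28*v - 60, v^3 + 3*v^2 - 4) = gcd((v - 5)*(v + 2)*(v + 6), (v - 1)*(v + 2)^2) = v + 2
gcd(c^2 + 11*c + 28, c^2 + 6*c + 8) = c + 4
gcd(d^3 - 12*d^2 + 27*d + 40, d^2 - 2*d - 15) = d - 5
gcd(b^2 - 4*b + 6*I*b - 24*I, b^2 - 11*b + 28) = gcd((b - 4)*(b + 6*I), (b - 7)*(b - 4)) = b - 4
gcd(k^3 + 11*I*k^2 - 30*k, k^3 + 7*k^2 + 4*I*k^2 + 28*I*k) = k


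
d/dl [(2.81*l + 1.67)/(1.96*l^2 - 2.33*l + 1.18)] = (-5.5076*l^2 - 6.5464*l + 7.2069)/(3.8416*l^4 - 9.1336*l^3 + 10.0545*l^2 - 5.4988*l + 1.3924)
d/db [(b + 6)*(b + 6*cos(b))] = b - (b + 6)*(6*sin(b) - 1) + 6*cos(b)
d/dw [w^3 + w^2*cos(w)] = w*(-w*sin(w) + 3*w + 2*cos(w))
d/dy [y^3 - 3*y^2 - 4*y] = 3*y^2 - 6*y - 4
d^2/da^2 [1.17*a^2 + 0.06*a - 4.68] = 2.34000000000000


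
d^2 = d^2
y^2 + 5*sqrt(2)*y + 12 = (y + 2*sqrt(2))*(y + 3*sqrt(2))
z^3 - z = z*(z - 1)*(z + 1)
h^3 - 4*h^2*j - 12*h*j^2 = h*(h - 6*j)*(h + 2*j)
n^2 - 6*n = n*(n - 6)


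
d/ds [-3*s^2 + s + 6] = 1 - 6*s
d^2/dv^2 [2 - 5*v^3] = -30*v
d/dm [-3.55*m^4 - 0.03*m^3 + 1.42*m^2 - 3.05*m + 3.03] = -14.2*m^3 - 0.09*m^2 + 2.84*m - 3.05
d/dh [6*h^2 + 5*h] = 12*h + 5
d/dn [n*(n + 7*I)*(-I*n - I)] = -3*I*n^2 + 2*n*(7 - I) + 7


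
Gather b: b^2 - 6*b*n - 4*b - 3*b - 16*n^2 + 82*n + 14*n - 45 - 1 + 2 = b^2 + b*(-6*n - 7) - 16*n^2 + 96*n - 44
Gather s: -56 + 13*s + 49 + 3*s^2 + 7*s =3*s^2 + 20*s - 7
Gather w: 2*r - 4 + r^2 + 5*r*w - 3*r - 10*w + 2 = r^2 - r + w*(5*r - 10) - 2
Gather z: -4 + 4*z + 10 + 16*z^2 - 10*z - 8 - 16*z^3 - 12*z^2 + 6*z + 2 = -16*z^3 + 4*z^2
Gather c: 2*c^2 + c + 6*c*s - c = 2*c^2 + 6*c*s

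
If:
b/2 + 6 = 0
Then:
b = -12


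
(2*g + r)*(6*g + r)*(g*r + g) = 12*g^3*r + 12*g^3 + 8*g^2*r^2 + 8*g^2*r + g*r^3 + g*r^2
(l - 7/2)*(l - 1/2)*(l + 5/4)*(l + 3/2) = l^4 - 5*l^3/4 - 59*l^2/8 - 43*l/16 + 105/32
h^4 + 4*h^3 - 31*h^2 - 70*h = h*(h - 5)*(h + 2)*(h + 7)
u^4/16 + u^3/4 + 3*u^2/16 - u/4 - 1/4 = (u/4 + 1/2)^2*(u - 1)*(u + 1)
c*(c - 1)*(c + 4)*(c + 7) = c^4 + 10*c^3 + 17*c^2 - 28*c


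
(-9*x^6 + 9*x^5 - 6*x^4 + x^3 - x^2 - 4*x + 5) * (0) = 0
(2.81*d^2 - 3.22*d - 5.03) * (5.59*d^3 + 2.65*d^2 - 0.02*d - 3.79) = 15.7079*d^5 - 10.5533*d^4 - 36.7069*d^3 - 23.915*d^2 + 12.3044*d + 19.0637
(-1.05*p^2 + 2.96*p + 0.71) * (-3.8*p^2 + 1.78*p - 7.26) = 3.99*p^4 - 13.117*p^3 + 10.1938*p^2 - 20.2258*p - 5.1546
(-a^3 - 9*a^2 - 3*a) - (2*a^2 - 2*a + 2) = -a^3 - 11*a^2 - a - 2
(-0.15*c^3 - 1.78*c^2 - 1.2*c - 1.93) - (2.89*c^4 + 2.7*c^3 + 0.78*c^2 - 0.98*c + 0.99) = -2.89*c^4 - 2.85*c^3 - 2.56*c^2 - 0.22*c - 2.92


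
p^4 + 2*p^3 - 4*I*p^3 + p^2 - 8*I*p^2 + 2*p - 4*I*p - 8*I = (p + 2)*(p - 4*I)*(p - I)*(p + I)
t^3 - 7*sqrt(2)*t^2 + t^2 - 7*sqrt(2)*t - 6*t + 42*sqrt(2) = (t - 2)*(t + 3)*(t - 7*sqrt(2))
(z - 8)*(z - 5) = z^2 - 13*z + 40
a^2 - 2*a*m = a*(a - 2*m)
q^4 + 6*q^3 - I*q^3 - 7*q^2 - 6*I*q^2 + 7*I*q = q*(q - 1)*(q + 7)*(q - I)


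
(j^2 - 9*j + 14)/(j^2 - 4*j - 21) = (j - 2)/(j + 3)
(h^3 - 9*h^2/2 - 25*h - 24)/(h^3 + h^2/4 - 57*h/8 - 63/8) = 4*(h^2 - 6*h - 16)/(4*h^2 - 5*h - 21)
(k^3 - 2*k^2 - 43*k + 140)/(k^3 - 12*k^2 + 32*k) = (k^2 + 2*k - 35)/(k*(k - 8))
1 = 1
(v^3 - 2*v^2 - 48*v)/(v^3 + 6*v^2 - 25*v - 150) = v*(v - 8)/(v^2 - 25)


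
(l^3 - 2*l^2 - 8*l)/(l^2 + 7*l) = (l^2 - 2*l - 8)/(l + 7)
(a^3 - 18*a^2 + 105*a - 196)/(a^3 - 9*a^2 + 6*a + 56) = (a - 7)/(a + 2)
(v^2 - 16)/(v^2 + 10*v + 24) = (v - 4)/(v + 6)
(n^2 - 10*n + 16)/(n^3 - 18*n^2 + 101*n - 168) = (n - 2)/(n^2 - 10*n + 21)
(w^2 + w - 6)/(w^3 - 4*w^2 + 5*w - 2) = (w + 3)/(w^2 - 2*w + 1)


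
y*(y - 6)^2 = y^3 - 12*y^2 + 36*y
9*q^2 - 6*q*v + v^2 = (-3*q + v)^2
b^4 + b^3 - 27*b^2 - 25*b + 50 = (b - 5)*(b - 1)*(b + 2)*(b + 5)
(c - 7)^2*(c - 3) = c^3 - 17*c^2 + 91*c - 147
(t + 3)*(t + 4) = t^2 + 7*t + 12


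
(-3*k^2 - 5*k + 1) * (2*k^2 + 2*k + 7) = -6*k^4 - 16*k^3 - 29*k^2 - 33*k + 7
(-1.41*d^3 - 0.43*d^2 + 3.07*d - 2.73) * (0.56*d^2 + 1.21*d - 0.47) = -0.7896*d^5 - 1.9469*d^4 + 1.8616*d^3 + 2.388*d^2 - 4.7462*d + 1.2831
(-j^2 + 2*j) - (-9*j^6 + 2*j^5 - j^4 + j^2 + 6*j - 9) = 9*j^6 - 2*j^5 + j^4 - 2*j^2 - 4*j + 9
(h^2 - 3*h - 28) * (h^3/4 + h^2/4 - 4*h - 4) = h^5/4 - h^4/2 - 47*h^3/4 + h^2 + 124*h + 112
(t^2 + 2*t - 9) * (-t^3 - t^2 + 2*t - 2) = -t^5 - 3*t^4 + 9*t^3 + 11*t^2 - 22*t + 18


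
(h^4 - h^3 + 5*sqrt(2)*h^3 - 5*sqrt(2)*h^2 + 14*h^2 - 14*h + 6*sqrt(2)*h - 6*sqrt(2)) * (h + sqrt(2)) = h^5 - h^4 + 6*sqrt(2)*h^4 - 6*sqrt(2)*h^3 + 24*h^3 - 24*h^2 + 20*sqrt(2)*h^2 - 20*sqrt(2)*h + 12*h - 12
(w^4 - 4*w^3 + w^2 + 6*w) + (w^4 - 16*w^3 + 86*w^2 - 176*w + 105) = 2*w^4 - 20*w^3 + 87*w^2 - 170*w + 105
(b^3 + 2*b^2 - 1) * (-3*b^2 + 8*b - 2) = -3*b^5 + 2*b^4 + 14*b^3 - b^2 - 8*b + 2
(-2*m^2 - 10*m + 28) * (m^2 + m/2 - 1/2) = -2*m^4 - 11*m^3 + 24*m^2 + 19*m - 14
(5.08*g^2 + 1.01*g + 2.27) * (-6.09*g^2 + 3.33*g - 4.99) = -30.9372*g^4 + 10.7655*g^3 - 35.8102*g^2 + 2.5192*g - 11.3273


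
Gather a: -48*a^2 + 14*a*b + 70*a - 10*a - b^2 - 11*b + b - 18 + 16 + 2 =-48*a^2 + a*(14*b + 60) - b^2 - 10*b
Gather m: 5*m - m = 4*m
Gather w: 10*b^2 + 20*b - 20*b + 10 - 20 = 10*b^2 - 10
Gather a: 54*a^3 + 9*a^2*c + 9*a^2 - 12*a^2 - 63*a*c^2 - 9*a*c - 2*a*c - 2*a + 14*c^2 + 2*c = 54*a^3 + a^2*(9*c - 3) + a*(-63*c^2 - 11*c - 2) + 14*c^2 + 2*c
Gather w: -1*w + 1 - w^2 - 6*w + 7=-w^2 - 7*w + 8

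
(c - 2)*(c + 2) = c^2 - 4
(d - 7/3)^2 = d^2 - 14*d/3 + 49/9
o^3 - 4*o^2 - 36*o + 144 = (o - 6)*(o - 4)*(o + 6)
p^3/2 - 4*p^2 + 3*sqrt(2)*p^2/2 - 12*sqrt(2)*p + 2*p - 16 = (p/2 + sqrt(2))*(p - 8)*(p + sqrt(2))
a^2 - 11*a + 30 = (a - 6)*(a - 5)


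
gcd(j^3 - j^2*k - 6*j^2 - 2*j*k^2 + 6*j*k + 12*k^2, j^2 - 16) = 1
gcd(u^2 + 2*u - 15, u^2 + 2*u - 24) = 1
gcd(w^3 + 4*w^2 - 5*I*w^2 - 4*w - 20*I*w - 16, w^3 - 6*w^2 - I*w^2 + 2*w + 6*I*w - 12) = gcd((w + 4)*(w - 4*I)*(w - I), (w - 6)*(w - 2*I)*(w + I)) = 1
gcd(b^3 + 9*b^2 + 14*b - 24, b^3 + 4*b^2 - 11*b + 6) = b^2 + 5*b - 6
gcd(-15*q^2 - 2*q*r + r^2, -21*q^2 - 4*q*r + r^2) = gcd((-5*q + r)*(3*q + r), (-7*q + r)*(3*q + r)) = 3*q + r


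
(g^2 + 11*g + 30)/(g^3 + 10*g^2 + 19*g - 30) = 1/(g - 1)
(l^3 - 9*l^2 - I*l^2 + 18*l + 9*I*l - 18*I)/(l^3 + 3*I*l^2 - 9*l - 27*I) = (l^2 - l*(6 + I) + 6*I)/(l^2 + 3*l*(1 + I) + 9*I)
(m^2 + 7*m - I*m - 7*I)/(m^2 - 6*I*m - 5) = (m + 7)/(m - 5*I)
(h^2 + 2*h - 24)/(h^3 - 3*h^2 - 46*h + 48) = (h - 4)/(h^2 - 9*h + 8)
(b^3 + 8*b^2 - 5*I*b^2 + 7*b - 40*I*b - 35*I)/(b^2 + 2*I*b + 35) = (b^2 + 8*b + 7)/(b + 7*I)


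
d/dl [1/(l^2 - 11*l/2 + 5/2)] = 2*(11 - 4*l)/(2*l^2 - 11*l + 5)^2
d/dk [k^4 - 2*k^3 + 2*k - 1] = 4*k^3 - 6*k^2 + 2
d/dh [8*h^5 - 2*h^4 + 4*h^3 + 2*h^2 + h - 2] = 40*h^4 - 8*h^3 + 12*h^2 + 4*h + 1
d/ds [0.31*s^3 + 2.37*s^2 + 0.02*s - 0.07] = 0.93*s^2 + 4.74*s + 0.02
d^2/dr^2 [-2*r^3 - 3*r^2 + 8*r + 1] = -12*r - 6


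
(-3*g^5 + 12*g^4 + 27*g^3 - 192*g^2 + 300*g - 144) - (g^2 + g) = -3*g^5 + 12*g^4 + 27*g^3 - 193*g^2 + 299*g - 144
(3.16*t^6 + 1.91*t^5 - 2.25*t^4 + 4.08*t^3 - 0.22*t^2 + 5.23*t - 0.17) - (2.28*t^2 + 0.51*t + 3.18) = 3.16*t^6 + 1.91*t^5 - 2.25*t^4 + 4.08*t^3 - 2.5*t^2 + 4.72*t - 3.35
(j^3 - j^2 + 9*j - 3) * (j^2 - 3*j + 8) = j^5 - 4*j^4 + 20*j^3 - 38*j^2 + 81*j - 24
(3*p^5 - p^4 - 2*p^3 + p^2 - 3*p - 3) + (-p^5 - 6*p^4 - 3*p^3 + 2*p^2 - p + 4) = 2*p^5 - 7*p^4 - 5*p^3 + 3*p^2 - 4*p + 1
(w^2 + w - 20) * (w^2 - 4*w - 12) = w^4 - 3*w^3 - 36*w^2 + 68*w + 240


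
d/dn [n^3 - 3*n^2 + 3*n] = 3*n^2 - 6*n + 3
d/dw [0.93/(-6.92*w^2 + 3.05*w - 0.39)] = (12.8712*w - 2.8365)/(6.92*w^2 - 3.05*w + 0.39)^2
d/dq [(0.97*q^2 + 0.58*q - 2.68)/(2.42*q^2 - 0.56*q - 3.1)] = (-1.9468*q^2 + 6.9572*q - 3.2988)/(5.8564*q^4 - 2.7104*q^3 - 14.6904*q^2 + 3.472*q + 9.61)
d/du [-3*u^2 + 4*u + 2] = 4 - 6*u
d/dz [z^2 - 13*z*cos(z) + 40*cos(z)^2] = 13*z*sin(z) + 2*z - 40*sin(2*z) - 13*cos(z)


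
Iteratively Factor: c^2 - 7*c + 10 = (c - 5)*(c - 2)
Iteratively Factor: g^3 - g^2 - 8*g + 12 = (g - 2)*(g^2 + g - 6) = (g - 2)*(g + 3)*(g - 2)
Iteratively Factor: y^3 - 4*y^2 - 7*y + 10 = (y + 2)*(y^2 - 6*y + 5) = (y - 1)*(y + 2)*(y - 5)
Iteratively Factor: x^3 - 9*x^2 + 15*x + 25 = (x + 1)*(x^2 - 10*x + 25) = (x - 5)*(x + 1)*(x - 5)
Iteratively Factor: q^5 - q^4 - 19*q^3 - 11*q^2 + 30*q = (q - 5)*(q^4 + 4*q^3 + q^2 - 6*q) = q*(q - 5)*(q^3 + 4*q^2 + q - 6) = q*(q - 5)*(q + 3)*(q^2 + q - 2) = q*(q - 5)*(q + 2)*(q + 3)*(q - 1)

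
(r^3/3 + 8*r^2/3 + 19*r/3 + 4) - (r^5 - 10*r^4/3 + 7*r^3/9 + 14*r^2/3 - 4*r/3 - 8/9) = -r^5 + 10*r^4/3 - 4*r^3/9 - 2*r^2 + 23*r/3 + 44/9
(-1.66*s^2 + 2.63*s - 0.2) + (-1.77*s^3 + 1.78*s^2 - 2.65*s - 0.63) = -1.77*s^3 + 0.12*s^2 - 0.02*s - 0.83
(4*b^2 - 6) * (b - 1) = 4*b^3 - 4*b^2 - 6*b + 6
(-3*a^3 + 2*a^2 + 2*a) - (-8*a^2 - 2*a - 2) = -3*a^3 + 10*a^2 + 4*a + 2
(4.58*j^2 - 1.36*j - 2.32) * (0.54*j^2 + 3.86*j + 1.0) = 2.4732*j^4 + 16.9444*j^3 - 1.9224*j^2 - 10.3152*j - 2.32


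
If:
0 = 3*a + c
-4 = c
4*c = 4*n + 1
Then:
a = 4/3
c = -4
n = -17/4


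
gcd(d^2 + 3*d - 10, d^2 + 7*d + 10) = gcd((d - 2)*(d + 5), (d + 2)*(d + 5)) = d + 5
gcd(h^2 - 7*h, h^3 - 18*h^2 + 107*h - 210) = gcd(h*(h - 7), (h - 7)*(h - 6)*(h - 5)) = h - 7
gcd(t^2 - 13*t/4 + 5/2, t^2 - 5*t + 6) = t - 2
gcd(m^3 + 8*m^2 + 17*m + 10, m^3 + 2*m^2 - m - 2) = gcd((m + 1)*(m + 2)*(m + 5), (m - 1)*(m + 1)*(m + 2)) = m^2 + 3*m + 2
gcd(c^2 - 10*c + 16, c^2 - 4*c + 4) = c - 2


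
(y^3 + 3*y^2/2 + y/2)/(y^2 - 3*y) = (2*y^2 + 3*y + 1)/(2*(y - 3))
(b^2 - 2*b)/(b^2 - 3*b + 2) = b/(b - 1)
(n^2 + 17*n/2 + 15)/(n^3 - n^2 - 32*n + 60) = (n + 5/2)/(n^2 - 7*n + 10)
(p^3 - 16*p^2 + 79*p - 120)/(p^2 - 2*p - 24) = (-p^3 + 16*p^2 - 79*p + 120)/(-p^2 + 2*p + 24)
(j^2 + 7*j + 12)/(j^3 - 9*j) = (j + 4)/(j*(j - 3))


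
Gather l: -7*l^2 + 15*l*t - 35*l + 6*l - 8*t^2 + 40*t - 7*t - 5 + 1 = -7*l^2 + l*(15*t - 29) - 8*t^2 + 33*t - 4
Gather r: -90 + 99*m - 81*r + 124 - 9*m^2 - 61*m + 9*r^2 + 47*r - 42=-9*m^2 + 38*m + 9*r^2 - 34*r - 8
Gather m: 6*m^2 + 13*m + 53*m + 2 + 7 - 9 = 6*m^2 + 66*m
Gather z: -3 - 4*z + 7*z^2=7*z^2 - 4*z - 3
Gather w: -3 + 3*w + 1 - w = 2*w - 2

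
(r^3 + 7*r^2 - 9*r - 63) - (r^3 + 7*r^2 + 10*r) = -19*r - 63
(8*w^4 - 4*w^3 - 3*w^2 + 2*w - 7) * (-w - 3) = -8*w^5 - 20*w^4 + 15*w^3 + 7*w^2 + w + 21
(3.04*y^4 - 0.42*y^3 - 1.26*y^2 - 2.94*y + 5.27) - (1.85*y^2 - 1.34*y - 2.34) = 3.04*y^4 - 0.42*y^3 - 3.11*y^2 - 1.6*y + 7.61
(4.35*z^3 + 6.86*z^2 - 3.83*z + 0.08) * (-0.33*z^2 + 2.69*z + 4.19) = -1.4355*z^5 + 9.4377*z^4 + 37.9438*z^3 + 18.4143*z^2 - 15.8325*z + 0.3352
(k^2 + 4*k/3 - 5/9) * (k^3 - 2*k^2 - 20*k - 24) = k^5 - 2*k^4/3 - 209*k^3/9 - 446*k^2/9 - 188*k/9 + 40/3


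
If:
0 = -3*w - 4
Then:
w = -4/3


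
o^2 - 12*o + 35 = (o - 7)*(o - 5)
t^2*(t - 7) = t^3 - 7*t^2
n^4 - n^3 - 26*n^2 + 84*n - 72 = (n - 3)*(n - 2)^2*(n + 6)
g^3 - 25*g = g*(g - 5)*(g + 5)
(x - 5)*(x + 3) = x^2 - 2*x - 15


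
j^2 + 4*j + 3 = (j + 1)*(j + 3)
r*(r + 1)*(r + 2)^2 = r^4 + 5*r^3 + 8*r^2 + 4*r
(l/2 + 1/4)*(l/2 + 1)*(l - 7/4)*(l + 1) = l^4/4 + 7*l^3/16 - 21*l^2/32 - 41*l/32 - 7/16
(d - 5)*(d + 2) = d^2 - 3*d - 10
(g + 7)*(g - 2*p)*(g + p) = g^3 - g^2*p + 7*g^2 - 2*g*p^2 - 7*g*p - 14*p^2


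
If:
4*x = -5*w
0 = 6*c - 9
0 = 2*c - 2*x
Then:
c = 3/2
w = -6/5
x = 3/2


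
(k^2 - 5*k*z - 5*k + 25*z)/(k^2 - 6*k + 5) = (k - 5*z)/(k - 1)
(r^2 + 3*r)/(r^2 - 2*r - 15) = r/(r - 5)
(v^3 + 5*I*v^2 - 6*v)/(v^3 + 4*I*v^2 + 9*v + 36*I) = v*(v + 2*I)/(v^2 + I*v + 12)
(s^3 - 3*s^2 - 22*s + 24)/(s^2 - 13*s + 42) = (s^2 + 3*s - 4)/(s - 7)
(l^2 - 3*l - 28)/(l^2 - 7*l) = (l + 4)/l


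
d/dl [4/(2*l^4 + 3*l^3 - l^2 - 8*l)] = 4*(-8*l^3 - 9*l^2 + 2*l + 8)/(l^2*(2*l^3 + 3*l^2 - l - 8)^2)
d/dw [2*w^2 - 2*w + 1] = 4*w - 2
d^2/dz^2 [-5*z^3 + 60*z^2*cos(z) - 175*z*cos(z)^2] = -60*z^2*cos(z) - 240*z*sin(z) + 350*z*cos(2*z) - 30*z + 350*sin(2*z) + 120*cos(z)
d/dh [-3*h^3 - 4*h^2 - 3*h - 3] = -9*h^2 - 8*h - 3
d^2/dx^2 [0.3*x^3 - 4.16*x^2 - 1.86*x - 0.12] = 1.8*x - 8.32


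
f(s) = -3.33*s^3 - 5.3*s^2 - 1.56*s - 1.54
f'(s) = -9.99*s^2 - 10.6*s - 1.56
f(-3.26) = 62.59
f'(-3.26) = -73.17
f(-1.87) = 4.62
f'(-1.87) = -16.67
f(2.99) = -142.60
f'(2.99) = -122.57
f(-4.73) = 239.66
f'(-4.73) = -174.93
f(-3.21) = 59.00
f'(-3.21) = -70.47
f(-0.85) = -2.00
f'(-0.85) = 0.23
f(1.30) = -19.84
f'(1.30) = -32.22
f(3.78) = -263.02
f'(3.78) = -184.37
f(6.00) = -920.98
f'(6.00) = -424.80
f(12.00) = -6537.70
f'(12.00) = -1567.32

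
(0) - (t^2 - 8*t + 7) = -t^2 + 8*t - 7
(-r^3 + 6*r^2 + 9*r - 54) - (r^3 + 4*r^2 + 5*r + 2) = -2*r^3 + 2*r^2 + 4*r - 56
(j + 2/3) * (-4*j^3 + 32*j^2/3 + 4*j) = -4*j^4 + 8*j^3 + 100*j^2/9 + 8*j/3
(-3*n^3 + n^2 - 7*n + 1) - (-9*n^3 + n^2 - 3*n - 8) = 6*n^3 - 4*n + 9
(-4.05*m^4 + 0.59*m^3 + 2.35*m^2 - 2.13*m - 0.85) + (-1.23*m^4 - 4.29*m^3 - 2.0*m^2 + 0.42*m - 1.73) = -5.28*m^4 - 3.7*m^3 + 0.35*m^2 - 1.71*m - 2.58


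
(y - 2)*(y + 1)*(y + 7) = y^3 + 6*y^2 - 9*y - 14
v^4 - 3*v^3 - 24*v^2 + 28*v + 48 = (v - 6)*(v - 2)*(v + 1)*(v + 4)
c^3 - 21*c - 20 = (c - 5)*(c + 1)*(c + 4)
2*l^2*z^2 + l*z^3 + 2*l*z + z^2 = z*(2*l + z)*(l*z + 1)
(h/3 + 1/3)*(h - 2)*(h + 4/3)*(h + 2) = h^4/3 + 7*h^3/9 - 8*h^2/9 - 28*h/9 - 16/9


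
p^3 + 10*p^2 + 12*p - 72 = (p - 2)*(p + 6)^2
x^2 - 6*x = x*(x - 6)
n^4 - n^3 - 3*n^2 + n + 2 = (n - 2)*(n - 1)*(n + 1)^2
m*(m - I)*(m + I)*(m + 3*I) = m^4 + 3*I*m^3 + m^2 + 3*I*m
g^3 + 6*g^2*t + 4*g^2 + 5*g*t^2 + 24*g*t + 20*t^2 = (g + 4)*(g + t)*(g + 5*t)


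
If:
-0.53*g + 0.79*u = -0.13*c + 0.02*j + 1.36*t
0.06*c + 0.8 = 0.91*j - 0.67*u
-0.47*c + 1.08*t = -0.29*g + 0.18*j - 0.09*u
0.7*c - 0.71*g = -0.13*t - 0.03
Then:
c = 1.11576026850685*u - 0.35257365950145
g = 1.14224704229397*u - 0.292927879920636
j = 0.809830347374078*u + 0.855874264208696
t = 0.230486246722502*u + 0.0678674377489518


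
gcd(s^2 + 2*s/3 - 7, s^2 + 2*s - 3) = s + 3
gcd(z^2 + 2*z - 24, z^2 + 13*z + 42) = z + 6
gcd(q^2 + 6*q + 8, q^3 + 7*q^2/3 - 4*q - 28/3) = q + 2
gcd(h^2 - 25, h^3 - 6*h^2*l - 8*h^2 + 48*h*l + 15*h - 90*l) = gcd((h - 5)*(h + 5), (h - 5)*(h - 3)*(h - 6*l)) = h - 5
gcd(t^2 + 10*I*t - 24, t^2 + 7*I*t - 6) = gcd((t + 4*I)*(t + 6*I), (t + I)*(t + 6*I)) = t + 6*I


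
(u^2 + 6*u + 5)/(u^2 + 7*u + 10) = (u + 1)/(u + 2)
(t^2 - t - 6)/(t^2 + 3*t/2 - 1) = 2*(t - 3)/(2*t - 1)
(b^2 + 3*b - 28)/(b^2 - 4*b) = (b + 7)/b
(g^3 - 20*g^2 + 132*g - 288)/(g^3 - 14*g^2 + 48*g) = (g - 6)/g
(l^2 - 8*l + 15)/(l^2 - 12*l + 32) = (l^2 - 8*l + 15)/(l^2 - 12*l + 32)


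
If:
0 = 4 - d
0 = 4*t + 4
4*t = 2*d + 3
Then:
No Solution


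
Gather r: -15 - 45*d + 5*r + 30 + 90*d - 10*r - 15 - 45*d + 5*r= 0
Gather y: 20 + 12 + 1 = 33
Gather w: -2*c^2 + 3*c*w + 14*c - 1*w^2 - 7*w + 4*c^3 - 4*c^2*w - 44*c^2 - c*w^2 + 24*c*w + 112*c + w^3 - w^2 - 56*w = 4*c^3 - 46*c^2 + 126*c + w^3 + w^2*(-c - 2) + w*(-4*c^2 + 27*c - 63)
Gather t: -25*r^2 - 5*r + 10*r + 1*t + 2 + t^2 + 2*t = -25*r^2 + 5*r + t^2 + 3*t + 2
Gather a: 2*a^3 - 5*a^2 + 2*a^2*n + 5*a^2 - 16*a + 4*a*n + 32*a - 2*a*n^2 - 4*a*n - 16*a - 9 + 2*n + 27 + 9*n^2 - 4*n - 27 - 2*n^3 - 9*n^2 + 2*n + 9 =2*a^3 + 2*a^2*n - 2*a*n^2 - 2*n^3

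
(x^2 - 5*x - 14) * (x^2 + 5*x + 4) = x^4 - 35*x^2 - 90*x - 56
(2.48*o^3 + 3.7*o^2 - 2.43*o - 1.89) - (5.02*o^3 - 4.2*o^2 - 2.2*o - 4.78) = -2.54*o^3 + 7.9*o^2 - 0.23*o + 2.89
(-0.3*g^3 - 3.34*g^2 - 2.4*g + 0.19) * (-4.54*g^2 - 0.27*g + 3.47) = 1.362*g^5 + 15.2446*g^4 + 10.7568*g^3 - 11.8044*g^2 - 8.3793*g + 0.6593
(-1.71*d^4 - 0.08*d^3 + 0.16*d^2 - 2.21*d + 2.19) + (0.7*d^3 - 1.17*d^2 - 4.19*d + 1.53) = -1.71*d^4 + 0.62*d^3 - 1.01*d^2 - 6.4*d + 3.72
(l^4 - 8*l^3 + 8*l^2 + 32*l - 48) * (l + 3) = l^5 - 5*l^4 - 16*l^3 + 56*l^2 + 48*l - 144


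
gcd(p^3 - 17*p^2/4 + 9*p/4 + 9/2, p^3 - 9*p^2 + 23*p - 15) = p - 3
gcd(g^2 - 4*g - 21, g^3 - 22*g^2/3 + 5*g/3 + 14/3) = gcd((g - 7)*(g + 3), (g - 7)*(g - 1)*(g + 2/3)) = g - 7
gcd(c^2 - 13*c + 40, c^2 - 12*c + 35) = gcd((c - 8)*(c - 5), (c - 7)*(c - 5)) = c - 5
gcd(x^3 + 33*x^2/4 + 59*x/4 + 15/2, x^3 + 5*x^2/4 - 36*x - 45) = x^2 + 29*x/4 + 15/2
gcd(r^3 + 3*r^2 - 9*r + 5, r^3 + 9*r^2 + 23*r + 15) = r + 5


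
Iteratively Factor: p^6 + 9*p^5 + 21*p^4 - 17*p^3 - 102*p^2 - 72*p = (p + 4)*(p^5 + 5*p^4 + p^3 - 21*p^2 - 18*p) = (p + 1)*(p + 4)*(p^4 + 4*p^3 - 3*p^2 - 18*p) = (p + 1)*(p + 3)*(p + 4)*(p^3 + p^2 - 6*p) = (p + 1)*(p + 3)^2*(p + 4)*(p^2 - 2*p) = p*(p + 1)*(p + 3)^2*(p + 4)*(p - 2)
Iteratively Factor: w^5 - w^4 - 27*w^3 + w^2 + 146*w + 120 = (w - 5)*(w^4 + 4*w^3 - 7*w^2 - 34*w - 24) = (w - 5)*(w - 3)*(w^3 + 7*w^2 + 14*w + 8) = (w - 5)*(w - 3)*(w + 4)*(w^2 + 3*w + 2) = (w - 5)*(w - 3)*(w + 1)*(w + 4)*(w + 2)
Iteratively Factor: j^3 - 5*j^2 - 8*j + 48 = (j - 4)*(j^2 - j - 12) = (j - 4)*(j + 3)*(j - 4)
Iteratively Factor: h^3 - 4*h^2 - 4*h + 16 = (h - 2)*(h^2 - 2*h - 8) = (h - 4)*(h - 2)*(h + 2)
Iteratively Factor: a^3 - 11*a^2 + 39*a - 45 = (a - 5)*(a^2 - 6*a + 9) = (a - 5)*(a - 3)*(a - 3)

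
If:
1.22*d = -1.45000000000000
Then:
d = -1.19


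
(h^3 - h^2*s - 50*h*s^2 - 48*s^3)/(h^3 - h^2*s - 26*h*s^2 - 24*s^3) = (-h^2 + 2*h*s + 48*s^2)/(-h^2 + 2*h*s + 24*s^2)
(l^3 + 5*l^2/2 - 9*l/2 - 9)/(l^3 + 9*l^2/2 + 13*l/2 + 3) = (l^2 + l - 6)/(l^2 + 3*l + 2)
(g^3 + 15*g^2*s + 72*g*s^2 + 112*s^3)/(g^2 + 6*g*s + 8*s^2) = (g^2 + 11*g*s + 28*s^2)/(g + 2*s)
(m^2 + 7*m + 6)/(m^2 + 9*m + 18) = (m + 1)/(m + 3)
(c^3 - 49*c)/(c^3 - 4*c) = (c^2 - 49)/(c^2 - 4)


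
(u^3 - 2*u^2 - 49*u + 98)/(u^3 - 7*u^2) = 1 + 5/u - 14/u^2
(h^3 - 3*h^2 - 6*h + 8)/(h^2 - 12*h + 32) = (h^2 + h - 2)/(h - 8)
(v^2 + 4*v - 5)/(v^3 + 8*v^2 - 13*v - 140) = (v - 1)/(v^2 + 3*v - 28)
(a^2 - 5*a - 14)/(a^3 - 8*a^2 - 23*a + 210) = (a + 2)/(a^2 - a - 30)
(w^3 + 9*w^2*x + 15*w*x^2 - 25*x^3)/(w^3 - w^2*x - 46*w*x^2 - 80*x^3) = (-w^2 - 4*w*x + 5*x^2)/(-w^2 + 6*w*x + 16*x^2)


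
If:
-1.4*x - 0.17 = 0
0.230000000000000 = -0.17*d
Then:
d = -1.35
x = -0.12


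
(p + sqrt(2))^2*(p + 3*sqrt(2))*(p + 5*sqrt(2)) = p^4 + 10*sqrt(2)*p^3 + 64*p^2 + 76*sqrt(2)*p + 60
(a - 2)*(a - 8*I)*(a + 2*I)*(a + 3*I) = a^4 - 2*a^3 - 3*I*a^3 + 34*a^2 + 6*I*a^2 - 68*a + 48*I*a - 96*I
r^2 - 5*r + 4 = (r - 4)*(r - 1)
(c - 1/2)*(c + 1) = c^2 + c/2 - 1/2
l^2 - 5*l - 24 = (l - 8)*(l + 3)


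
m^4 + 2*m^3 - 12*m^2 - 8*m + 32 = (m - 2)^2*(m + 2)*(m + 4)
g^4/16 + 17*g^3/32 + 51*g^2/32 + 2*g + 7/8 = (g/4 + 1/4)*(g/4 + 1/2)*(g + 2)*(g + 7/2)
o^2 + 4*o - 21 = (o - 3)*(o + 7)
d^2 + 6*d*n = d*(d + 6*n)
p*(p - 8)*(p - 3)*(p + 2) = p^4 - 9*p^3 + 2*p^2 + 48*p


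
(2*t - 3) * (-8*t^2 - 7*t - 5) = -16*t^3 + 10*t^2 + 11*t + 15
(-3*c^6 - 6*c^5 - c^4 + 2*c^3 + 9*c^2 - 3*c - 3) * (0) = 0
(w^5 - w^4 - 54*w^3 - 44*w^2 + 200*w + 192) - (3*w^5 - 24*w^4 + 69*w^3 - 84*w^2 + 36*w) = -2*w^5 + 23*w^4 - 123*w^3 + 40*w^2 + 164*w + 192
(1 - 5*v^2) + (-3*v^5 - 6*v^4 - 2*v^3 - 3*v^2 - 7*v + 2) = -3*v^5 - 6*v^4 - 2*v^3 - 8*v^2 - 7*v + 3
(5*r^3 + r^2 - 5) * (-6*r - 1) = -30*r^4 - 11*r^3 - r^2 + 30*r + 5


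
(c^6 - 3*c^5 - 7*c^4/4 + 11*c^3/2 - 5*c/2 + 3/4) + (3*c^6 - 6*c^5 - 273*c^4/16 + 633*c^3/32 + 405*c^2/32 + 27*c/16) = 4*c^6 - 9*c^5 - 301*c^4/16 + 809*c^3/32 + 405*c^2/32 - 13*c/16 + 3/4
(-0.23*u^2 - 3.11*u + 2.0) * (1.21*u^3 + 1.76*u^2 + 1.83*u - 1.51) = -0.2783*u^5 - 4.1679*u^4 - 3.4745*u^3 - 1.824*u^2 + 8.3561*u - 3.02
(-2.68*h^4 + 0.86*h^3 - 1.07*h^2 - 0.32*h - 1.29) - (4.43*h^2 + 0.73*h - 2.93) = -2.68*h^4 + 0.86*h^3 - 5.5*h^2 - 1.05*h + 1.64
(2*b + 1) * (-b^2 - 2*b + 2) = -2*b^3 - 5*b^2 + 2*b + 2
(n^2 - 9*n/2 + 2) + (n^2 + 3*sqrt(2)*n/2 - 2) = 2*n^2 - 9*n/2 + 3*sqrt(2)*n/2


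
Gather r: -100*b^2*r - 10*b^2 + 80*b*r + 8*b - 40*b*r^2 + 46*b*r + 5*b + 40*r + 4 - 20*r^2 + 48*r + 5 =-10*b^2 + 13*b + r^2*(-40*b - 20) + r*(-100*b^2 + 126*b + 88) + 9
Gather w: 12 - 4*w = 12 - 4*w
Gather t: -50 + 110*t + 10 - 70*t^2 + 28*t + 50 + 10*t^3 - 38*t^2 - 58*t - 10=10*t^3 - 108*t^2 + 80*t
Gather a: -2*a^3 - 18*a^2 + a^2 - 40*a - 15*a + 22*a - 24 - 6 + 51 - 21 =-2*a^3 - 17*a^2 - 33*a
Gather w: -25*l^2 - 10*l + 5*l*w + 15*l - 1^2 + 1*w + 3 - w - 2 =-25*l^2 + 5*l*w + 5*l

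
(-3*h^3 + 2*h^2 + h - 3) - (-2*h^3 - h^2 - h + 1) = -h^3 + 3*h^2 + 2*h - 4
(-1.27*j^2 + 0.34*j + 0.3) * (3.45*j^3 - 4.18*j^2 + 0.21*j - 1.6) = -4.3815*j^5 + 6.4816*j^4 - 0.6529*j^3 + 0.8494*j^2 - 0.481*j - 0.48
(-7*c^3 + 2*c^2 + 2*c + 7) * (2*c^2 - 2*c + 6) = -14*c^5 + 18*c^4 - 42*c^3 + 22*c^2 - 2*c + 42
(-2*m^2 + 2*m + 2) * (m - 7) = -2*m^3 + 16*m^2 - 12*m - 14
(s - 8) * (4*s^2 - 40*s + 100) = 4*s^3 - 72*s^2 + 420*s - 800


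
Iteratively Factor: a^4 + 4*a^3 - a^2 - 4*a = (a + 1)*(a^3 + 3*a^2 - 4*a) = a*(a + 1)*(a^2 + 3*a - 4) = a*(a - 1)*(a + 1)*(a + 4)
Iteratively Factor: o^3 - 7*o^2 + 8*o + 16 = (o - 4)*(o^2 - 3*o - 4) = (o - 4)*(o + 1)*(o - 4)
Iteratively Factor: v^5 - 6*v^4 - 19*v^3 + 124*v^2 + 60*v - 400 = (v + 2)*(v^4 - 8*v^3 - 3*v^2 + 130*v - 200) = (v - 5)*(v + 2)*(v^3 - 3*v^2 - 18*v + 40) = (v - 5)*(v + 2)*(v + 4)*(v^2 - 7*v + 10) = (v - 5)*(v - 2)*(v + 2)*(v + 4)*(v - 5)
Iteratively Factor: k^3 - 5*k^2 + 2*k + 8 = (k - 2)*(k^2 - 3*k - 4) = (k - 4)*(k - 2)*(k + 1)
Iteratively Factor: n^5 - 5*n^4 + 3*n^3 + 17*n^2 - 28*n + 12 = (n - 1)*(n^4 - 4*n^3 - n^2 + 16*n - 12) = (n - 1)^2*(n^3 - 3*n^2 - 4*n + 12) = (n - 2)*(n - 1)^2*(n^2 - n - 6) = (n - 2)*(n - 1)^2*(n + 2)*(n - 3)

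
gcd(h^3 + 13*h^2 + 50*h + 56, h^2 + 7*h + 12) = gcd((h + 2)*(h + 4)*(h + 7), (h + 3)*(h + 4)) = h + 4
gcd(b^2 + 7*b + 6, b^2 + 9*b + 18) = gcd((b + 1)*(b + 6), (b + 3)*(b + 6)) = b + 6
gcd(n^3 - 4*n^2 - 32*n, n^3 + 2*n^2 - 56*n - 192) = n^2 - 4*n - 32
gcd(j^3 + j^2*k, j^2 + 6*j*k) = j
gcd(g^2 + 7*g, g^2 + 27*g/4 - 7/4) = g + 7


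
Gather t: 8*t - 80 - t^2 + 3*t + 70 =-t^2 + 11*t - 10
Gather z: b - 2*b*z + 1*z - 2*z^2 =b - 2*z^2 + z*(1 - 2*b)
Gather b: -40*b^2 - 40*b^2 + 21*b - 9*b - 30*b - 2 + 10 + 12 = -80*b^2 - 18*b + 20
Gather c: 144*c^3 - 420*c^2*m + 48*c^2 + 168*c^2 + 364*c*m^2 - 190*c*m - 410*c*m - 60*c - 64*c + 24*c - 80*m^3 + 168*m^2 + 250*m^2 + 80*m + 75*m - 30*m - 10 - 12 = 144*c^3 + c^2*(216 - 420*m) + c*(364*m^2 - 600*m - 100) - 80*m^3 + 418*m^2 + 125*m - 22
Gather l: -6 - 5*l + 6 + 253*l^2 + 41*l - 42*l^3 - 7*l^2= -42*l^3 + 246*l^2 + 36*l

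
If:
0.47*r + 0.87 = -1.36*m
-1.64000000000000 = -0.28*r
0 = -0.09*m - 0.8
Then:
No Solution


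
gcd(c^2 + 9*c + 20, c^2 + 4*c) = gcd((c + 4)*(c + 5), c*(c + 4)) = c + 4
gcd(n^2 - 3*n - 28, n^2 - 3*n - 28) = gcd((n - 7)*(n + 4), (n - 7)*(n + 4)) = n^2 - 3*n - 28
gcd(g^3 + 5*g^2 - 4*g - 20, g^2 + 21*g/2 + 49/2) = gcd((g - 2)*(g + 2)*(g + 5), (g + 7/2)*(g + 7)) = 1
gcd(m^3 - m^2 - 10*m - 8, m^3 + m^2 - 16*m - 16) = m^2 - 3*m - 4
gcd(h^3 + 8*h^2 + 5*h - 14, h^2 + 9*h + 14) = h^2 + 9*h + 14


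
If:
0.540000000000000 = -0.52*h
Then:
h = -1.04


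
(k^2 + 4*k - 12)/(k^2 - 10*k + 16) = (k + 6)/(k - 8)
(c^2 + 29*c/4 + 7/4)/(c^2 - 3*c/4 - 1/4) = (c + 7)/(c - 1)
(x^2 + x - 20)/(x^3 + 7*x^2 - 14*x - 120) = 1/(x + 6)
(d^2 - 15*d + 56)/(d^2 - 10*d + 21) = (d - 8)/(d - 3)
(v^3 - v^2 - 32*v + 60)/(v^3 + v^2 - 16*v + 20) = (v^2 + v - 30)/(v^2 + 3*v - 10)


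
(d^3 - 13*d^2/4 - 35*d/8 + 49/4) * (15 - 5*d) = -5*d^4 + 125*d^3/4 - 215*d^2/8 - 1015*d/8 + 735/4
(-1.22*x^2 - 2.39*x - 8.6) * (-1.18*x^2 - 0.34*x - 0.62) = 1.4396*x^4 + 3.235*x^3 + 11.717*x^2 + 4.4058*x + 5.332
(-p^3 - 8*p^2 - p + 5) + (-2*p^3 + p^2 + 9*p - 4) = -3*p^3 - 7*p^2 + 8*p + 1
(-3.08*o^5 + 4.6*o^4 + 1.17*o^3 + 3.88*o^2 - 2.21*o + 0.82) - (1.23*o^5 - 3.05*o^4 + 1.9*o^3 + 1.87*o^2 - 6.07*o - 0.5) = -4.31*o^5 + 7.65*o^4 - 0.73*o^3 + 2.01*o^2 + 3.86*o + 1.32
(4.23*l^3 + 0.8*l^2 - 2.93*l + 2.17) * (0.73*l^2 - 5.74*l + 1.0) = 3.0879*l^5 - 23.6962*l^4 - 2.5009*l^3 + 19.2023*l^2 - 15.3858*l + 2.17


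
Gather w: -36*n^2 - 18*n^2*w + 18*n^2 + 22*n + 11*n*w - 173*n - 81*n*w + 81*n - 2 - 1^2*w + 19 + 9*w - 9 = -18*n^2 - 70*n + w*(-18*n^2 - 70*n + 8) + 8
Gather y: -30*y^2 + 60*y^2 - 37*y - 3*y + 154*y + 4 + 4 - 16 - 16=30*y^2 + 114*y - 24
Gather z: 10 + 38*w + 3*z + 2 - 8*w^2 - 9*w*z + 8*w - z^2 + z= -8*w^2 + 46*w - z^2 + z*(4 - 9*w) + 12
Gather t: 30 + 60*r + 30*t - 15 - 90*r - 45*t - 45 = -30*r - 15*t - 30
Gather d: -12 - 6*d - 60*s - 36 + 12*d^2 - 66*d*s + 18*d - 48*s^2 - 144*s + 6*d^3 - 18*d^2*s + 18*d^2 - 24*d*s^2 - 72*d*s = 6*d^3 + d^2*(30 - 18*s) + d*(-24*s^2 - 138*s + 12) - 48*s^2 - 204*s - 48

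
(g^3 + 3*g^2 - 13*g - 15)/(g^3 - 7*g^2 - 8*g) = (g^2 + 2*g - 15)/(g*(g - 8))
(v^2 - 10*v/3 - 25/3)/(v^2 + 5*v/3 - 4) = (3*v^2 - 10*v - 25)/(3*v^2 + 5*v - 12)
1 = 1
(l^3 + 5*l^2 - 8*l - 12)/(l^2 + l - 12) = (l^3 + 5*l^2 - 8*l - 12)/(l^2 + l - 12)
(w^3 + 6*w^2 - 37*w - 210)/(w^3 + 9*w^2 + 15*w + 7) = (w^2 - w - 30)/(w^2 + 2*w + 1)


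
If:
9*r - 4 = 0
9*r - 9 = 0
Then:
No Solution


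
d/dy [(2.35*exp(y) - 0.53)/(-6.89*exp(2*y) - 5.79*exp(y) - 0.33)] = (16.1915*exp(2*y) - 7.3034*exp(y) - 3.8442)*exp(y)/(47.4721*exp(4*y) + 79.7862*exp(3*y) + 38.0715*exp(2*y) + 3.8214*exp(y) + 0.1089)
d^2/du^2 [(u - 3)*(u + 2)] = 2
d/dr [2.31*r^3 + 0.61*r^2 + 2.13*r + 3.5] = 6.93*r^2 + 1.22*r + 2.13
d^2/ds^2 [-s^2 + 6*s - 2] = -2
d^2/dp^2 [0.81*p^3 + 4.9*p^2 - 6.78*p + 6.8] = 4.86*p + 9.8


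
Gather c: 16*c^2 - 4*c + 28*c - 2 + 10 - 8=16*c^2 + 24*c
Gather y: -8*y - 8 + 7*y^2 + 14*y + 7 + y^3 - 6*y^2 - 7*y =y^3 + y^2 - y - 1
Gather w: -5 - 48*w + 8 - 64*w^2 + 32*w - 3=-64*w^2 - 16*w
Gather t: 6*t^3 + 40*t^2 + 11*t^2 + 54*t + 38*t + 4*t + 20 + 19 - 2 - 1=6*t^3 + 51*t^2 + 96*t + 36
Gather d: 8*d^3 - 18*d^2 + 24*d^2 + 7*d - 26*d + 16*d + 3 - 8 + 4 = 8*d^3 + 6*d^2 - 3*d - 1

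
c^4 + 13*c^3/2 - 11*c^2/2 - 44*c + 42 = (c - 2)*(c - 1)*(c + 7/2)*(c + 6)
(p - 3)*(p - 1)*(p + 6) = p^3 + 2*p^2 - 21*p + 18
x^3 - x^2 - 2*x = x*(x - 2)*(x + 1)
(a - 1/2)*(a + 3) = a^2 + 5*a/2 - 3/2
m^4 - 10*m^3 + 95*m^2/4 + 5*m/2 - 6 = (m - 6)*(m - 4)*(m - 1/2)*(m + 1/2)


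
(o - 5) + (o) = 2*o - 5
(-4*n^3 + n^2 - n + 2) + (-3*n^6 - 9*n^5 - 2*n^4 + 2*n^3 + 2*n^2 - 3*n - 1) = -3*n^6 - 9*n^5 - 2*n^4 - 2*n^3 + 3*n^2 - 4*n + 1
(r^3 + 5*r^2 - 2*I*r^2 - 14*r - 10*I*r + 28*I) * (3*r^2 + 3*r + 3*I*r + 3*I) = 3*r^5 + 18*r^4 - 3*I*r^4 - 21*r^3 - 18*I*r^3 - 6*r^2 + 27*I*r^2 - 54*r + 42*I*r - 84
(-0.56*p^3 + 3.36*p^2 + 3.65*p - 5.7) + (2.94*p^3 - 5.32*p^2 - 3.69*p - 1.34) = 2.38*p^3 - 1.96*p^2 - 0.04*p - 7.04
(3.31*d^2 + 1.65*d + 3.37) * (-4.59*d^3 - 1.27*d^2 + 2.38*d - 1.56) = -15.1929*d^5 - 11.7772*d^4 - 9.686*d^3 - 5.5165*d^2 + 5.4466*d - 5.2572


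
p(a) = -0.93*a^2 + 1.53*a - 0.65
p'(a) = 1.53 - 1.86*a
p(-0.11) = -0.83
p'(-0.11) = 1.73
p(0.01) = -0.63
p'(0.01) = 1.51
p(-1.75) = -6.18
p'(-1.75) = 4.78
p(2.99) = -4.39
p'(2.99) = -4.03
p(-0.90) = -2.78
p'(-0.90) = 3.20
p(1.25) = -0.19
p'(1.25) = -0.80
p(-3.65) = -18.62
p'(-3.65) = 8.32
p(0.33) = -0.25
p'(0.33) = 0.92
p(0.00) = -0.65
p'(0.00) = 1.53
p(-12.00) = -152.93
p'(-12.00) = 23.85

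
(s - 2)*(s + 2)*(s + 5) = s^3 + 5*s^2 - 4*s - 20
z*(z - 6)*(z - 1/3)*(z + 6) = z^4 - z^3/3 - 36*z^2 + 12*z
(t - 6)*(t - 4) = t^2 - 10*t + 24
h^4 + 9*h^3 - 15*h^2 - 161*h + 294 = (h - 3)*(h - 2)*(h + 7)^2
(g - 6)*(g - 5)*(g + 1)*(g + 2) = g^4 - 8*g^3 - g^2 + 68*g + 60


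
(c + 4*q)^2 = c^2 + 8*c*q + 16*q^2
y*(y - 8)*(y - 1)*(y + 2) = y^4 - 7*y^3 - 10*y^2 + 16*y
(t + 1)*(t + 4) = t^2 + 5*t + 4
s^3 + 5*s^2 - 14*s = s*(s - 2)*(s + 7)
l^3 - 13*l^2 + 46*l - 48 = (l - 8)*(l - 3)*(l - 2)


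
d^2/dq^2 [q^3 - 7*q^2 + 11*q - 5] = 6*q - 14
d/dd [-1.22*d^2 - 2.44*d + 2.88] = -2.44*d - 2.44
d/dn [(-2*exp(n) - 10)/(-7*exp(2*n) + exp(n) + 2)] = 2*(-(exp(n) + 5)*(14*exp(n) - 1) + 7*exp(2*n) - exp(n) - 2)*exp(n)/(-7*exp(2*n) + exp(n) + 2)^2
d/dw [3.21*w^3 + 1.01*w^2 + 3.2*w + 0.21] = 9.63*w^2 + 2.02*w + 3.2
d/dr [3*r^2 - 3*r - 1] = 6*r - 3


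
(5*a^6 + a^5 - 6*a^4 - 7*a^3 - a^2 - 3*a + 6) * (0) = 0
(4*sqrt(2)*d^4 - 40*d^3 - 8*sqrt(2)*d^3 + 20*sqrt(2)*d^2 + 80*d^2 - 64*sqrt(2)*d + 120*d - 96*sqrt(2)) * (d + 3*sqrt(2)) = 4*sqrt(2)*d^5 - 16*d^4 - 8*sqrt(2)*d^4 - 100*sqrt(2)*d^3 + 32*d^3 + 240*d^2 + 176*sqrt(2)*d^2 - 384*d + 264*sqrt(2)*d - 576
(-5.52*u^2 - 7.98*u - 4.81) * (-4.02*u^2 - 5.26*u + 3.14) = 22.1904*u^4 + 61.1148*u^3 + 43.9782*u^2 + 0.243399999999994*u - 15.1034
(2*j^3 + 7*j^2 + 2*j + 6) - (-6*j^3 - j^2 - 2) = 8*j^3 + 8*j^2 + 2*j + 8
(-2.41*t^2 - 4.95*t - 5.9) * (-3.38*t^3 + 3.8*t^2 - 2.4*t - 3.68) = 8.1458*t^5 + 7.573*t^4 + 6.916*t^3 - 1.6712*t^2 + 32.376*t + 21.712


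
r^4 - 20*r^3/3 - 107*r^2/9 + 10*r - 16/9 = (r - 8)*(r - 1/3)^2*(r + 2)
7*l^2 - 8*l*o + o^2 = (-7*l + o)*(-l + o)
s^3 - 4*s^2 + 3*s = s*(s - 3)*(s - 1)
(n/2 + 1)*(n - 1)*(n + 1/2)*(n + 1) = n^4/2 + 5*n^3/4 - 5*n/4 - 1/2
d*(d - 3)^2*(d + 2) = d^4 - 4*d^3 - 3*d^2 + 18*d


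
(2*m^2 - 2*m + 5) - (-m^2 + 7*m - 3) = 3*m^2 - 9*m + 8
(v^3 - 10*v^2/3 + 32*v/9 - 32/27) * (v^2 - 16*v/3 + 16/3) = v^5 - 26*v^4/3 + 80*v^3/3 - 1024*v^2/27 + 2048*v/81 - 512/81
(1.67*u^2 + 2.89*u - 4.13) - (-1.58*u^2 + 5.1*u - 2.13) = 3.25*u^2 - 2.21*u - 2.0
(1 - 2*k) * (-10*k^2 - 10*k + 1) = 20*k^3 + 10*k^2 - 12*k + 1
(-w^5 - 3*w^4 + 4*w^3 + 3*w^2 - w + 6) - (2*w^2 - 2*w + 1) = -w^5 - 3*w^4 + 4*w^3 + w^2 + w + 5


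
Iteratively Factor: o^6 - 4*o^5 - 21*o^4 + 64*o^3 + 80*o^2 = (o + 1)*(o^5 - 5*o^4 - 16*o^3 + 80*o^2) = o*(o + 1)*(o^4 - 5*o^3 - 16*o^2 + 80*o) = o*(o - 5)*(o + 1)*(o^3 - 16*o) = o*(o - 5)*(o + 1)*(o + 4)*(o^2 - 4*o) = o^2*(o - 5)*(o + 1)*(o + 4)*(o - 4)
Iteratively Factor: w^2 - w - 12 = (w - 4)*(w + 3)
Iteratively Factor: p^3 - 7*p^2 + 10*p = (p - 5)*(p^2 - 2*p) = p*(p - 5)*(p - 2)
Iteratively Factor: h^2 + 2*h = (h)*(h + 2)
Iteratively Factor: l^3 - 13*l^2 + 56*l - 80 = (l - 4)*(l^2 - 9*l + 20) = (l - 5)*(l - 4)*(l - 4)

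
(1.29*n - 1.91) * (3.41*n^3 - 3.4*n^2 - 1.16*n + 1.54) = 4.3989*n^4 - 10.8991*n^3 + 4.9976*n^2 + 4.2022*n - 2.9414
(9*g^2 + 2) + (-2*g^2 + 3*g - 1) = 7*g^2 + 3*g + 1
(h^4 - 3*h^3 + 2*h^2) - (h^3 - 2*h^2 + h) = h^4 - 4*h^3 + 4*h^2 - h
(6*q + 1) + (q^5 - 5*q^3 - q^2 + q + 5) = q^5 - 5*q^3 - q^2 + 7*q + 6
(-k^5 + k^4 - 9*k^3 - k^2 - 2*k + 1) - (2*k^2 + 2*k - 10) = -k^5 + k^4 - 9*k^3 - 3*k^2 - 4*k + 11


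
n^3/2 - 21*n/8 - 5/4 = (n/2 + 1)*(n - 5/2)*(n + 1/2)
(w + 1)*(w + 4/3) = w^2 + 7*w/3 + 4/3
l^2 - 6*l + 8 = (l - 4)*(l - 2)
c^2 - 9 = (c - 3)*(c + 3)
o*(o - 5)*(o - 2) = o^3 - 7*o^2 + 10*o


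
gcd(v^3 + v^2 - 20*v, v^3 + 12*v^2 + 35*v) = v^2 + 5*v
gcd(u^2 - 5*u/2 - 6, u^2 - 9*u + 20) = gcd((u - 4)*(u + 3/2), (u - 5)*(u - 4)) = u - 4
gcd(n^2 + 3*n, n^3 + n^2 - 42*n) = n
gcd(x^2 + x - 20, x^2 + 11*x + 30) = x + 5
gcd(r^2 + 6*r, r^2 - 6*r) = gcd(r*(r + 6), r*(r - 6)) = r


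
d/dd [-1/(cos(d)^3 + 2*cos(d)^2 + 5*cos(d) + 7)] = (3*sin(d)^2 - 4*cos(d) - 8)*sin(d)/(cos(d)^3 + 2*cos(d)^2 + 5*cos(d) + 7)^2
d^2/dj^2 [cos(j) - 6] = -cos(j)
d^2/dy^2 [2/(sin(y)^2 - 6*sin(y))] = 4*(-2*sin(y) + 9 - 15/sin(y) - 18/sin(y)^2 + 36/sin(y)^3)/(sin(y) - 6)^3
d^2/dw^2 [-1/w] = -2/w^3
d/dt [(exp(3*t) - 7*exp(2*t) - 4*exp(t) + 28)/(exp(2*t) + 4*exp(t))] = (exp(4*t) + 8*exp(3*t) - 24*exp(2*t) - 56*exp(t) - 112)*exp(-t)/(exp(2*t) + 8*exp(t) + 16)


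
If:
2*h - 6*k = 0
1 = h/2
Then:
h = 2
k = 2/3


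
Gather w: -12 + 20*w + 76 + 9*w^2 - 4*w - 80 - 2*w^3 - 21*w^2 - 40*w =-2*w^3 - 12*w^2 - 24*w - 16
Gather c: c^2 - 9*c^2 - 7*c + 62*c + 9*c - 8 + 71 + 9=-8*c^2 + 64*c + 72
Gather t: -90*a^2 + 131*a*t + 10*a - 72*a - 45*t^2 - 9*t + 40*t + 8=-90*a^2 - 62*a - 45*t^2 + t*(131*a + 31) + 8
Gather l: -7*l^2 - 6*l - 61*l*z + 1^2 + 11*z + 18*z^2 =-7*l^2 + l*(-61*z - 6) + 18*z^2 + 11*z + 1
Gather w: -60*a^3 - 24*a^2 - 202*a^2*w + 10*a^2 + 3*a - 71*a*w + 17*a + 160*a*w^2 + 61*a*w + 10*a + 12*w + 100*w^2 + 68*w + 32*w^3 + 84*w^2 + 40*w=-60*a^3 - 14*a^2 + 30*a + 32*w^3 + w^2*(160*a + 184) + w*(-202*a^2 - 10*a + 120)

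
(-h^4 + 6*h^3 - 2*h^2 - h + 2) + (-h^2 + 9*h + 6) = -h^4 + 6*h^3 - 3*h^2 + 8*h + 8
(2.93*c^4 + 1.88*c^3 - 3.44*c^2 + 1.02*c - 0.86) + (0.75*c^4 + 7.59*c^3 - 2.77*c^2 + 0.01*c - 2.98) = 3.68*c^4 + 9.47*c^3 - 6.21*c^2 + 1.03*c - 3.84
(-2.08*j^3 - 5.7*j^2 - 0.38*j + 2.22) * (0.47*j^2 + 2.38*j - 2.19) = -0.9776*j^5 - 7.6294*j^4 - 9.1894*j^3 + 12.622*j^2 + 6.1158*j - 4.8618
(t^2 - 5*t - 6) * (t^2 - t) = t^4 - 6*t^3 - t^2 + 6*t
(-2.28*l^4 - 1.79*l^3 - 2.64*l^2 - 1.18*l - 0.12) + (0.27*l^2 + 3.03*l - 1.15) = -2.28*l^4 - 1.79*l^3 - 2.37*l^2 + 1.85*l - 1.27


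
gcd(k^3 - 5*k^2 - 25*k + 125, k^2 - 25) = k^2 - 25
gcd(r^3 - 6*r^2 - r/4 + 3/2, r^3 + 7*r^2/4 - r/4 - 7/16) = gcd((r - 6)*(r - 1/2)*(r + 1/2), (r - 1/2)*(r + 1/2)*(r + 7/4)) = r^2 - 1/4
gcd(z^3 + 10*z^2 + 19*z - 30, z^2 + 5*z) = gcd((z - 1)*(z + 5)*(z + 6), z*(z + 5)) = z + 5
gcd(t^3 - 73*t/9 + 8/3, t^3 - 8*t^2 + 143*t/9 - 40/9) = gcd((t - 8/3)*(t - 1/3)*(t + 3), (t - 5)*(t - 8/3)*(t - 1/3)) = t^2 - 3*t + 8/9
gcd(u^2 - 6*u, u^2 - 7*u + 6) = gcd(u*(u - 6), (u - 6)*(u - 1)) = u - 6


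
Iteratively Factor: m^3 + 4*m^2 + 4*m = (m + 2)*(m^2 + 2*m) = (m + 2)^2*(m)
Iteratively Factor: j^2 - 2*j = (j - 2)*(j)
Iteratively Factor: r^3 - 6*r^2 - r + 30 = (r - 5)*(r^2 - r - 6) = (r - 5)*(r + 2)*(r - 3)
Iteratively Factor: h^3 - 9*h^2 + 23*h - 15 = (h - 3)*(h^2 - 6*h + 5) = (h - 3)*(h - 1)*(h - 5)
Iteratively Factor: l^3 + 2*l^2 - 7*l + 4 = (l + 4)*(l^2 - 2*l + 1) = (l - 1)*(l + 4)*(l - 1)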